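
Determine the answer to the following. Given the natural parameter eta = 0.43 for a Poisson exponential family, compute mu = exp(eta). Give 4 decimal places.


Expectation parameter for Poisson exponential family:
mu = exp(eta).
eta = 0.43.
mu = exp(0.43) = 1.5373

1.5373


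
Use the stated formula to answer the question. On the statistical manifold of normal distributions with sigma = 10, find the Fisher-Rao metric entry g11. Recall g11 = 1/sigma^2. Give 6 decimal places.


For the 2-parameter normal family, the Fisher metric has:
  g11 = 1/sigma^2, g22 = 2/sigma^2.
sigma = 10, sigma^2 = 100.
g11 = 0.010000

0.010000


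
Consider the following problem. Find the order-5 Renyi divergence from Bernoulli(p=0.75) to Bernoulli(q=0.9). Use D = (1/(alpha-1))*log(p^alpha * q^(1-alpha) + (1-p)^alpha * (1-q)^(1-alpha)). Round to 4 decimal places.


Renyi divergence of order alpha between Bernoulli distributions:
D = (1/(alpha-1))*log(p^alpha * q^(1-alpha) + (1-p)^alpha * (1-q)^(1-alpha)).
alpha = 5, p = 0.75, q = 0.9.
p^alpha * q^(1-alpha) = 0.75^5 * 0.9^-4 = 0.36169.
(1-p)^alpha * (1-q)^(1-alpha) = 0.25^5 * 0.1^-4 = 9.765625.
sum = 0.36169 + 9.765625 = 10.127315.
D = (1/4)*log(10.127315) = 0.5788

0.5788


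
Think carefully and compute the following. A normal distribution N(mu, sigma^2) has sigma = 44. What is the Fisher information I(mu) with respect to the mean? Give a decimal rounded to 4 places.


The Fisher information for the mean of a normal distribution is I(mu) = 1/sigma^2.
sigma = 44, so sigma^2 = 1936.
I(mu) = 1/1936 = 0.0005

0.0005


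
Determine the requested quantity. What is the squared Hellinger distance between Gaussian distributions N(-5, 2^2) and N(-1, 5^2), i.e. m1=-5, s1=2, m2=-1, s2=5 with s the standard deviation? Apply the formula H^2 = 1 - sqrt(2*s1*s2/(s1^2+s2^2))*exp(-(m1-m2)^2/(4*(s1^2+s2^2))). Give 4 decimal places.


Squared Hellinger distance for Gaussians:
H^2 = 1 - sqrt(2*s1*s2/(s1^2+s2^2)) * exp(-(m1-m2)^2/(4*(s1^2+s2^2))).
s1^2 = 4, s2^2 = 25, s1^2+s2^2 = 29.
sqrt(2*2*5/(29)) = 0.830455.
(m1-m2)^2 = (-4)^2 = 16.
exp(-16/(4*29)) = exp(-0.137931) = 0.871159.
H^2 = 1 - 0.830455*0.871159 = 0.2765

0.2765


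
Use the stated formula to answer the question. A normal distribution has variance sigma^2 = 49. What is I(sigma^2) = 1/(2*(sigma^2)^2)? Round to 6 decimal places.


Fisher information for variance: I(sigma^2) = 1/(2*sigma^4).
sigma^2 = 49, so sigma^4 = 2401.
I = 1/(2*2401) = 1/4802 = 0.000208

0.000208


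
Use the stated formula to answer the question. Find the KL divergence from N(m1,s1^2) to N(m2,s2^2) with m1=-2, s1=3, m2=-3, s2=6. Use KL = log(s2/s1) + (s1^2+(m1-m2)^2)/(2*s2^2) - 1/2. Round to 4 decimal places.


KL divergence between normal distributions:
KL = log(s2/s1) + (s1^2 + (m1-m2)^2)/(2*s2^2) - 1/2.
log(6/3) = 0.693147.
(3^2 + (-2--3)^2)/(2*6^2) = (9 + 1)/72 = 0.138889.
KL = 0.693147 + 0.138889 - 0.5 = 0.3320

0.3320


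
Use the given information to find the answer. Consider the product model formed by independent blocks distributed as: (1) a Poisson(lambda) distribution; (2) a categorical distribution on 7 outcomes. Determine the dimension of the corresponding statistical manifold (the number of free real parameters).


The dimension of a statistical manifold equals the number of free
(independent) real parameters of the model. For a product of independent
blocks the parameter counts add.
- Poisson (lambda): 1.
- categorical on 7 outcomes (probabilities sum to 1): 7-1 = 6.
Total = 1 + 6 = 7.
Dimension = 7

7


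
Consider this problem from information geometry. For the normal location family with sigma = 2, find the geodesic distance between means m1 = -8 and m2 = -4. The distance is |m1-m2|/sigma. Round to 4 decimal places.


On the fixed-variance normal subfamily, geodesic distance = |m1-m2|/sigma.
|-8 - -4| = 4.
sigma = 2.
d = 4/2 = 2.0000

2.0000


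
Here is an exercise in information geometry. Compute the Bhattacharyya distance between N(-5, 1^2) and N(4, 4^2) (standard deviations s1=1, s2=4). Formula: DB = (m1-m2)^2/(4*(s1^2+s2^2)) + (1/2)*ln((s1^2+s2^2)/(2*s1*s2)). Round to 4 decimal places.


Bhattacharyya distance between two Gaussians:
DB = (m1-m2)^2/(4*(s1^2+s2^2)) + (1/2)*ln((s1^2+s2^2)/(2*s1*s2)).
(m1-m2)^2 = (-9)^2 = 81.
s1^2+s2^2 = 1 + 16 = 17.
term1 = 81/68 = 1.191176.
term2 = 0.5*ln(17/8.0) = 0.376886.
DB = 1.191176 + 0.376886 = 1.5681

1.5681


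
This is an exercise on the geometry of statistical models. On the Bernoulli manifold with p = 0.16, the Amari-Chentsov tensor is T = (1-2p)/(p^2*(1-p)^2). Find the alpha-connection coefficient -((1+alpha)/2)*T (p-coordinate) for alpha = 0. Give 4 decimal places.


Skewness (Amari-Chentsov) tensor: T = (1-2p)/(p^2*(1-p)^2).
p = 0.16, 1-2p = 0.68, p^2 = 0.0256, (1-p)^2 = 0.7056.
T = 0.68/(0.0256 * 0.7056) = 37.645266.
In the p-coordinate, Gamma^(alpha) = Gamma^(0) - (alpha/2)*T with Gamma^(0) = (1/2)*g'(p) = -T/2,
so Gamma^(alpha) = -((1+alpha)/2)*T.
alpha = 0, -(1+alpha)/2 = -0.5.
Gamma = -0.5 * 37.645266 = -18.8226

-18.8226


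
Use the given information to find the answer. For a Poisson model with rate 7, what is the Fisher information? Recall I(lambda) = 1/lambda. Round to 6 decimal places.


Fisher information for Poisson: I(lambda) = 1/lambda.
lambda = 7.
I(lambda) = 1/7 = 0.142857

0.142857


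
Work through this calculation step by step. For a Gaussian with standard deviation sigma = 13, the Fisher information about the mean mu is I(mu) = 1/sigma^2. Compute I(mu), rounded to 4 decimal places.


The Fisher information for the mean of a normal distribution is I(mu) = 1/sigma^2.
sigma = 13, so sigma^2 = 169.
I(mu) = 1/169 = 0.0059

0.0059


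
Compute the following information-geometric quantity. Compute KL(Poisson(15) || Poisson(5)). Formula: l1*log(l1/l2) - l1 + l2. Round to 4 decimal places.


KL divergence for Poisson:
KL = l1*log(l1/l2) - l1 + l2.
l1 = 15, l2 = 5.
log(15/5) = 1.098612.
l1*log(l1/l2) = 15 * 1.098612 = 16.479184.
KL = 16.479184 - 15 + 5 = 6.4792

6.4792


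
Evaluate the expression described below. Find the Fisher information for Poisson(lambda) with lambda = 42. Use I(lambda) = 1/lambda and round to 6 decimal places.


Fisher information for Poisson: I(lambda) = 1/lambda.
lambda = 42.
I(lambda) = 1/42 = 0.023810

0.023810


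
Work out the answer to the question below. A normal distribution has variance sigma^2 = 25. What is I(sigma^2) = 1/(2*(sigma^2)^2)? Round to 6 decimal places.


Fisher information for variance: I(sigma^2) = 1/(2*sigma^4).
sigma^2 = 25, so sigma^4 = 625.
I = 1/(2*625) = 1/1250 = 0.000800

0.000800


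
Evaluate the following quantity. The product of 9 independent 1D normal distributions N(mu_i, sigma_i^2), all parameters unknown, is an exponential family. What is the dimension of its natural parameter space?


Exponential family dimension calculation:
Each univariate normal has two natural parameters (mu/sigma^2 and -1/(2 sigma^2)).
With 9 independent components, dim = 2 * 9 = 18.

18


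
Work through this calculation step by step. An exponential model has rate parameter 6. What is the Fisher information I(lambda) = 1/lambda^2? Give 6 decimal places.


Fisher information for exponential: I(lambda) = 1/lambda^2.
lambda = 6, lambda^2 = 36.
I = 1/36 = 0.027778

0.027778


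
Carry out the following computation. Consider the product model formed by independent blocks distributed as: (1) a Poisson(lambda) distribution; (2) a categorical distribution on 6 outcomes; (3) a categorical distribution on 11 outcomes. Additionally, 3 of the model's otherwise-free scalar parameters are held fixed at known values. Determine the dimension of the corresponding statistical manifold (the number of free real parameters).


The dimension of a statistical manifold equals the number of free
(independent) real parameters of the model. For a product of independent
blocks the parameter counts add.
- Poisson (lambda): 1.
- categorical on 6 outcomes (probabilities sum to 1): 6-1 = 5.
- categorical on 11 outcomes (probabilities sum to 1): 11-1 = 10.
Total = 1 + 5 + 10 = 16.
3 parameter(s) fixed at known values: 16 - 3 = 13.
Dimension = 13

13


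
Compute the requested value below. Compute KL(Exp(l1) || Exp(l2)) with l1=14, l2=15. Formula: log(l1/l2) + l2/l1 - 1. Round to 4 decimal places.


KL divergence for exponential family:
KL = log(l1/l2) + l2/l1 - 1.
log(14/15) = -0.068993.
15/14 = 1.071429.
KL = -0.068993 + 1.071429 - 1 = 0.0024

0.0024


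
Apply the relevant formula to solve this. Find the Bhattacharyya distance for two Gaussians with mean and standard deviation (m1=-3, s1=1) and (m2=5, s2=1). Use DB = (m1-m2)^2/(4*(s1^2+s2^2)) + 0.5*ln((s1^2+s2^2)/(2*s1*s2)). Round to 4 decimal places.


Bhattacharyya distance between two Gaussians:
DB = (m1-m2)^2/(4*(s1^2+s2^2)) + (1/2)*ln((s1^2+s2^2)/(2*s1*s2)).
(m1-m2)^2 = (-8)^2 = 64.
s1^2+s2^2 = 1 + 1 = 2.
term1 = 64/8 = 8.0.
term2 = 0.5*ln(2/2.0) = 0.0.
DB = 8.0 + 0.0 = 8.0000

8.0000


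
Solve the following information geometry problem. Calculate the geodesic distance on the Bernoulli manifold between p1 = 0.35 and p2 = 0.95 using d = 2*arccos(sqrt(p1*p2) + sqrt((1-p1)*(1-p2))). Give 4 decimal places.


Geodesic distance on Bernoulli manifold:
d(p1,p2) = 2*arccos(sqrt(p1*p2) + sqrt((1-p1)*(1-p2))).
sqrt(p1*p2) = sqrt(0.35*0.95) = 0.576628.
sqrt((1-p1)*(1-p2)) = sqrt(0.65*0.05) = 0.180278.
arg = 0.576628 + 0.180278 = 0.756906.
d = 2*arccos(0.756906) = 1.4245

1.4245


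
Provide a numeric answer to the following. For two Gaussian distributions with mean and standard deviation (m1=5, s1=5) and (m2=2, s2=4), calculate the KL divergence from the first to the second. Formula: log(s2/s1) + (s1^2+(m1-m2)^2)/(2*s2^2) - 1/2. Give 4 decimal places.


KL divergence between normal distributions:
KL = log(s2/s1) + (s1^2 + (m1-m2)^2)/(2*s2^2) - 1/2.
log(4/5) = -0.223144.
(5^2 + (5-2)^2)/(2*4^2) = (25 + 9)/32 = 1.0625.
KL = -0.223144 + 1.0625 - 0.5 = 0.3394

0.3394


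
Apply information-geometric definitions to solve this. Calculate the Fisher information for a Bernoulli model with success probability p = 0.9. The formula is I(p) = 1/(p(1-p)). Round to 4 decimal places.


For Bernoulli(p), Fisher information is I(p) = 1/(p*(1-p)).
p = 0.9, 1-p = 0.1.
p*(1-p) = 0.09.
I(p) = 1/0.09 = 11.1111

11.1111


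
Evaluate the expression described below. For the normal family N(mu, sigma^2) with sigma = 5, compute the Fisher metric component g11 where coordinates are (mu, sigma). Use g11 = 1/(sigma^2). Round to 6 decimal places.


For the 2-parameter normal family, the Fisher metric has:
  g11 = 1/sigma^2, g22 = 2/sigma^2.
sigma = 5, sigma^2 = 25.
g11 = 0.040000

0.040000


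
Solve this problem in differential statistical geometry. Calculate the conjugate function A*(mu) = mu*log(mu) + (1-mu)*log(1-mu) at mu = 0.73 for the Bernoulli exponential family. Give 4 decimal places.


Legendre transform for Bernoulli:
A*(mu) = mu*log(mu) + (1-mu)*log(1-mu).
mu = 0.73, 1-mu = 0.27.
mu*log(mu) = 0.73*log(0.73) = -0.229739.
(1-mu)*log(1-mu) = 0.27*log(0.27) = -0.35352.
A* = -0.229739 + -0.35352 = -0.5833

-0.5833


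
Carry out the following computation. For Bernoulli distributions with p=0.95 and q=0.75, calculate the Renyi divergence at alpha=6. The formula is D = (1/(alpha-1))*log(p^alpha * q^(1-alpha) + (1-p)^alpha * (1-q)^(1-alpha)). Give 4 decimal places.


Renyi divergence of order alpha between Bernoulli distributions:
D = (1/(alpha-1))*log(p^alpha * q^(1-alpha) + (1-p)^alpha * (1-q)^(1-alpha)).
alpha = 6, p = 0.95, q = 0.75.
p^alpha * q^(1-alpha) = 0.95^6 * 0.75^-5 = 3.097671.
(1-p)^alpha * (1-q)^(1-alpha) = 0.05^6 * 0.25^-5 = 1.6e-05.
sum = 3.097671 + 1.6e-05 = 3.097687.
D = (1/5)*log(3.097687) = 0.2261

0.2261


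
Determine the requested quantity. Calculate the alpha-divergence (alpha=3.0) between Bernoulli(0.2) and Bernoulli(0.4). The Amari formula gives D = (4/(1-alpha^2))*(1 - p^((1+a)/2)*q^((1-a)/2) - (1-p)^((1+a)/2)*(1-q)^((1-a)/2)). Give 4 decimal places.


Amari alpha-divergence:
D = (4/(1-alpha^2))*(1 - p^((1+a)/2)*q^((1-a)/2) - (1-p)^((1+a)/2)*(1-q)^((1-a)/2)).
alpha = 3.0, p = 0.2, q = 0.4.
e1 = (1+alpha)/2 = 2.0, e2 = (1-alpha)/2 = -1.0.
t1 = p^e1 * q^e2 = 0.2^2.0 * 0.4^-1.0 = 0.1.
t2 = (1-p)^e1 * (1-q)^e2 = 0.8^2.0 * 0.6^-1.0 = 1.066667.
4/(1-alpha^2) = -0.5.
D = -0.5*(1 - 0.1 - 1.066667) = 0.0833

0.0833


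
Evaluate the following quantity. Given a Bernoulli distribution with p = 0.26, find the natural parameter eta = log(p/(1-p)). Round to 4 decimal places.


Natural parameter for Bernoulli: eta = log(p/(1-p)).
p = 0.26, 1-p = 0.74.
p/(1-p) = 0.351351.
eta = log(0.351351) = -1.0460

-1.0460


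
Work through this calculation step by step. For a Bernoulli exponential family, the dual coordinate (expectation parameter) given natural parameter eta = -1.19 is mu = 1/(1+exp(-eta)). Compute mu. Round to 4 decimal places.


Dual coordinate (expectation parameter) for Bernoulli:
mu = 1/(1+exp(-eta)).
eta = -1.19.
exp(-eta) = exp(1.19) = 3.287081.
mu = 1/(1+3.287081) = 0.2333

0.2333


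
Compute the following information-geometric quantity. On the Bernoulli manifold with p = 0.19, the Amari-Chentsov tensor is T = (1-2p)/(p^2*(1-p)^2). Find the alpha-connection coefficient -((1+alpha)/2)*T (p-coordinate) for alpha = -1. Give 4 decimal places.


Skewness (Amari-Chentsov) tensor: T = (1-2p)/(p^2*(1-p)^2).
p = 0.19, 1-2p = 0.62, p^2 = 0.0361, (1-p)^2 = 0.6561.
T = 0.62/(0.0361 * 0.6561) = 26.176673.
In the p-coordinate, Gamma^(alpha) = Gamma^(0) - (alpha/2)*T with Gamma^(0) = (1/2)*g'(p) = -T/2,
so Gamma^(alpha) = -((1+alpha)/2)*T.
alpha = -1, -(1+alpha)/2 = 0.0.
Gamma = 0.0 * 26.176673 = 0.0000

0.0000


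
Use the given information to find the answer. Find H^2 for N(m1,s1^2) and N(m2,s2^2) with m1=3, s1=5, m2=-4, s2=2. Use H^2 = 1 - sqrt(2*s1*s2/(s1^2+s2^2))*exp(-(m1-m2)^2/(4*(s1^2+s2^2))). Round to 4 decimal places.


Squared Hellinger distance for Gaussians:
H^2 = 1 - sqrt(2*s1*s2/(s1^2+s2^2)) * exp(-(m1-m2)^2/(4*(s1^2+s2^2))).
s1^2 = 25, s2^2 = 4, s1^2+s2^2 = 29.
sqrt(2*5*2/(29)) = 0.830455.
(m1-m2)^2 = (7)^2 = 49.
exp(-49/(4*29)) = exp(-0.422414) = 0.655463.
H^2 = 1 - 0.830455*0.655463 = 0.4557

0.4557


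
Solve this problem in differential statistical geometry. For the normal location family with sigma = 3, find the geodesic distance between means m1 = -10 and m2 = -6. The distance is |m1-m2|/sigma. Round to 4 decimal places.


On the fixed-variance normal subfamily, geodesic distance = |m1-m2|/sigma.
|-10 - -6| = 4.
sigma = 3.
d = 4/3 = 1.3333

1.3333


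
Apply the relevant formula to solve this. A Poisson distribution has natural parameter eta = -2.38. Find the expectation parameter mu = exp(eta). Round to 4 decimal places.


Expectation parameter for Poisson exponential family:
mu = exp(eta).
eta = -2.38.
mu = exp(-2.38) = 0.0926

0.0926


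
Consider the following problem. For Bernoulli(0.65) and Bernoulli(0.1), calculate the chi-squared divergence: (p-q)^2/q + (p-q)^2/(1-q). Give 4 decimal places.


Chi-squared divergence between Bernoulli distributions:
chi^2 = (p-q)^2/q + (p-q)^2/(1-q).
p = 0.65, q = 0.1, p-q = 0.55.
(p-q)^2 = 0.3025.
term1 = 0.3025/0.1 = 3.025.
term2 = 0.3025/0.9 = 0.336111.
chi^2 = 3.025 + 0.336111 = 3.3611

3.3611


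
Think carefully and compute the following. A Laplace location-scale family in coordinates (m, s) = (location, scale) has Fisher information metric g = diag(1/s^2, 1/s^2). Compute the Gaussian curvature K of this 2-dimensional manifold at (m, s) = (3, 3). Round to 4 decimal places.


The metric has the form g = (A dm^2 + B ds^2)/s^2 with A = 1, B = 1.
Substitute u = sqrt(A/B)*m: g = B*(du^2 + ds^2)/s^2, i.e. B times the
Poincare upper half-plane metric, which has constant Gaussian curvature -1.
Scaling a 2D metric by a constant c divides the Gaussian curvature by c,
so K = -1/B = -1/(1) = -1.0000 everywhere (the point (m, s) = (3, 3) is irrelevant:
the curvature is constant).
The requested Gaussian curvature is K = -1.0000.

-1.0000


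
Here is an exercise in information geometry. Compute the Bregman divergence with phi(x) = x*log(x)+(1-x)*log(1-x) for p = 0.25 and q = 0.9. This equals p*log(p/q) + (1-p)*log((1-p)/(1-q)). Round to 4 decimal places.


Bregman divergence with negative entropy generator:
D = p*log(p/q) + (1-p)*log((1-p)/(1-q)).
p = 0.25, q = 0.9.
p*log(p/q) = 0.25*log(0.25/0.9) = -0.320233.
(1-p)*log((1-p)/(1-q)) = 0.75*log(0.75/0.1) = 1.511177.
D = -0.320233 + 1.511177 = 1.1909

1.1909


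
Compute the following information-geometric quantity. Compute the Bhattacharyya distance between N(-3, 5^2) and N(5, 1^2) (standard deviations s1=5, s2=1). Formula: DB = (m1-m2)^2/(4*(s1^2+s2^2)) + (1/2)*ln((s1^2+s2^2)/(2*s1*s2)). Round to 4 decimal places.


Bhattacharyya distance between two Gaussians:
DB = (m1-m2)^2/(4*(s1^2+s2^2)) + (1/2)*ln((s1^2+s2^2)/(2*s1*s2)).
(m1-m2)^2 = (-8)^2 = 64.
s1^2+s2^2 = 25 + 1 = 26.
term1 = 64/104 = 0.615385.
term2 = 0.5*ln(26/10.0) = 0.477756.
DB = 0.615385 + 0.477756 = 1.0931

1.0931


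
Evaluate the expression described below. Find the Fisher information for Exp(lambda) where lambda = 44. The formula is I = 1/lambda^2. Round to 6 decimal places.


Fisher information for exponential: I(lambda) = 1/lambda^2.
lambda = 44, lambda^2 = 1936.
I = 1/1936 = 0.000517

0.000517


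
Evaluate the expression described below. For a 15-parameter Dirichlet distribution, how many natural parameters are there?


Exponential family dimension calculation:
Dirichlet with 15 components has 15 natural parameters.

15


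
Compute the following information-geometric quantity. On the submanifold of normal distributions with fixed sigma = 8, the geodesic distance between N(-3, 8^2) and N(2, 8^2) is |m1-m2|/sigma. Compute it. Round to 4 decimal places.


On the fixed-variance normal subfamily, geodesic distance = |m1-m2|/sigma.
|-3 - 2| = 5.
sigma = 8.
d = 5/8 = 0.6250

0.6250


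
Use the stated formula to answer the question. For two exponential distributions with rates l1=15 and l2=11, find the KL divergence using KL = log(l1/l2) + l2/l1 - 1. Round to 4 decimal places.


KL divergence for exponential family:
KL = log(l1/l2) + l2/l1 - 1.
log(15/11) = 0.310155.
11/15 = 0.733333.
KL = 0.310155 + 0.733333 - 1 = 0.0435

0.0435


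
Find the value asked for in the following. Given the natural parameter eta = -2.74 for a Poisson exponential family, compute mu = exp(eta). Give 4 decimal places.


Expectation parameter for Poisson exponential family:
mu = exp(eta).
eta = -2.74.
mu = exp(-2.74) = 0.0646

0.0646


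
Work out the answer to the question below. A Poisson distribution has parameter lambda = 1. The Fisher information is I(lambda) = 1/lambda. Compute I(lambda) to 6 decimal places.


Fisher information for Poisson: I(lambda) = 1/lambda.
lambda = 1.
I(lambda) = 1/1 = 1.000000

1.000000


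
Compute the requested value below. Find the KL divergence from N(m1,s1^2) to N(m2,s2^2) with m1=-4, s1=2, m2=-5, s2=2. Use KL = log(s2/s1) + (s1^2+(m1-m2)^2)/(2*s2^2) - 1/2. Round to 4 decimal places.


KL divergence between normal distributions:
KL = log(s2/s1) + (s1^2 + (m1-m2)^2)/(2*s2^2) - 1/2.
log(2/2) = 0.0.
(2^2 + (-4--5)^2)/(2*2^2) = (4 + 1)/8 = 0.625.
KL = 0.0 + 0.625 - 0.5 = 0.1250

0.1250


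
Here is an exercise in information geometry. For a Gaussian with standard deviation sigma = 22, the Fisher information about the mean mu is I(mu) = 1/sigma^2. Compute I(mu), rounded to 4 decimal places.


The Fisher information for the mean of a normal distribution is I(mu) = 1/sigma^2.
sigma = 22, so sigma^2 = 484.
I(mu) = 1/484 = 0.0021

0.0021


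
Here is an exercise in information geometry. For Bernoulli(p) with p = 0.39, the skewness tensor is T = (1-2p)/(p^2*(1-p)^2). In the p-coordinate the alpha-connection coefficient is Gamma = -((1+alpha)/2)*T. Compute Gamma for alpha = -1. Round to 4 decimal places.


Skewness (Amari-Chentsov) tensor: T = (1-2p)/(p^2*(1-p)^2).
p = 0.39, 1-2p = 0.22, p^2 = 0.1521, (1-p)^2 = 0.3721.
T = 0.22/(0.1521 * 0.3721) = 3.887172.
In the p-coordinate, Gamma^(alpha) = Gamma^(0) - (alpha/2)*T with Gamma^(0) = (1/2)*g'(p) = -T/2,
so Gamma^(alpha) = -((1+alpha)/2)*T.
alpha = -1, -(1+alpha)/2 = 0.0.
Gamma = 0.0 * 3.887172 = 0.0000

0.0000


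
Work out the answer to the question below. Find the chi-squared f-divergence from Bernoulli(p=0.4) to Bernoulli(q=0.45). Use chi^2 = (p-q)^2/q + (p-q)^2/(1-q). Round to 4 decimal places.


Chi-squared divergence between Bernoulli distributions:
chi^2 = (p-q)^2/q + (p-q)^2/(1-q).
p = 0.4, q = 0.45, p-q = -0.05.
(p-q)^2 = 0.0025.
term1 = 0.0025/0.45 = 0.005556.
term2 = 0.0025/0.55 = 0.004545.
chi^2 = 0.005556 + 0.004545 = 0.0101

0.0101


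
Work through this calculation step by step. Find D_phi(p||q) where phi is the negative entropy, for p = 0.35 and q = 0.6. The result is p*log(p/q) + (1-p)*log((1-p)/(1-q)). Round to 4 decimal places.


Bregman divergence with negative entropy generator:
D = p*log(p/q) + (1-p)*log((1-p)/(1-q)).
p = 0.35, q = 0.6.
p*log(p/q) = 0.35*log(0.35/0.6) = -0.188649.
(1-p)*log((1-p)/(1-q)) = 0.65*log(0.65/0.4) = 0.31558.
D = -0.188649 + 0.31558 = 0.1269

0.1269


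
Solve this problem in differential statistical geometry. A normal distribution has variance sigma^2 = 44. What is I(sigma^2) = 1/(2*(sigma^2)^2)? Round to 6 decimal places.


Fisher information for variance: I(sigma^2) = 1/(2*sigma^4).
sigma^2 = 44, so sigma^4 = 1936.
I = 1/(2*1936) = 1/3872 = 0.000258

0.000258


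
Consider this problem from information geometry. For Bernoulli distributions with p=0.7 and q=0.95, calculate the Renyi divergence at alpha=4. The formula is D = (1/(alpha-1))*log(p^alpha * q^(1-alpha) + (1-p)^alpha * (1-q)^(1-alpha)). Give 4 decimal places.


Renyi divergence of order alpha between Bernoulli distributions:
D = (1/(alpha-1))*log(p^alpha * q^(1-alpha) + (1-p)^alpha * (1-q)^(1-alpha)).
alpha = 4, p = 0.7, q = 0.95.
p^alpha * q^(1-alpha) = 0.7^4 * 0.95^-3 = 0.280041.
(1-p)^alpha * (1-q)^(1-alpha) = 0.3^4 * 0.05^-3 = 64.8.
sum = 0.280041 + 64.8 = 65.080041.
D = (1/3)*log(65.080041) = 1.3919

1.3919


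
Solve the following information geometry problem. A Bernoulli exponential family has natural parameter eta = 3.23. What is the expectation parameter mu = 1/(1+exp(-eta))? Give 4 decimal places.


Dual coordinate (expectation parameter) for Bernoulli:
mu = 1/(1+exp(-eta)).
eta = 3.23.
exp(-eta) = exp(-3.23) = 0.039557.
mu = 1/(1+0.039557) = 0.9619

0.9619


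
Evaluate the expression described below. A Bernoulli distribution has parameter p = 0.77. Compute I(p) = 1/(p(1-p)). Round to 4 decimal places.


For Bernoulli(p), Fisher information is I(p) = 1/(p*(1-p)).
p = 0.77, 1-p = 0.23.
p*(1-p) = 0.1771.
I(p) = 1/0.1771 = 5.6465

5.6465


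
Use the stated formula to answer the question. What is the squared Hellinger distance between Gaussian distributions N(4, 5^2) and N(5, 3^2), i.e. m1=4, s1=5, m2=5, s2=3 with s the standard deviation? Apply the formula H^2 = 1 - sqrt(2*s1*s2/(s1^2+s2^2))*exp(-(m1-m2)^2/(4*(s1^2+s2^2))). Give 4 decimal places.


Squared Hellinger distance for Gaussians:
H^2 = 1 - sqrt(2*s1*s2/(s1^2+s2^2)) * exp(-(m1-m2)^2/(4*(s1^2+s2^2))).
s1^2 = 25, s2^2 = 9, s1^2+s2^2 = 34.
sqrt(2*5*3/(34)) = 0.939336.
(m1-m2)^2 = (-1)^2 = 1.
exp(-1/(4*34)) = exp(-0.007353) = 0.992674.
H^2 = 1 - 0.939336*0.992674 = 0.0675

0.0675


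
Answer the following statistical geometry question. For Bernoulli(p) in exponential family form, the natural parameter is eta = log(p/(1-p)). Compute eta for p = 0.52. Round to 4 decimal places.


Natural parameter for Bernoulli: eta = log(p/(1-p)).
p = 0.52, 1-p = 0.48.
p/(1-p) = 1.083333.
eta = log(1.083333) = 0.0800

0.0800


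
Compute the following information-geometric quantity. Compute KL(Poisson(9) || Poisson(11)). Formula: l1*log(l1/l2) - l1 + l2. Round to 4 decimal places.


KL divergence for Poisson:
KL = l1*log(l1/l2) - l1 + l2.
l1 = 9, l2 = 11.
log(9/11) = -0.200671.
l1*log(l1/l2) = 9 * -0.200671 = -1.806036.
KL = -1.806036 - 9 + 11 = 0.1940

0.1940


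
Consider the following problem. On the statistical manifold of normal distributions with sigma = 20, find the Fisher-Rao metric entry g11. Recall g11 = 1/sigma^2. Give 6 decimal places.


For the 2-parameter normal family, the Fisher metric has:
  g11 = 1/sigma^2, g22 = 2/sigma^2.
sigma = 20, sigma^2 = 400.
g11 = 0.002500

0.002500


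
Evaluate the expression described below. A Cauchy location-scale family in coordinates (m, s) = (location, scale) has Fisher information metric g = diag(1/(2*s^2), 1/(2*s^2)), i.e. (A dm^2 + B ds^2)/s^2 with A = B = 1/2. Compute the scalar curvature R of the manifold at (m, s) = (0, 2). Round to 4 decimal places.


The metric has the form g = (A dm^2 + B ds^2)/s^2 with A = 1/2, B = 1/2.
Substitute u = sqrt(A/B)*m: g = B*(du^2 + ds^2)/s^2, i.e. B times the
Poincare upper half-plane metric, which has constant Gaussian curvature -1.
Scaling a 2D metric by a constant c divides the Gaussian curvature by c,
so K = -1/B = -1/(1/2) = -2.0000 everywhere (the point (m, s) = (0, 2) is irrelevant:
the curvature is constant).
Scalar curvature in dimension 2: R = 2K = -2/(1/2) = -4.0000.

-4.0000


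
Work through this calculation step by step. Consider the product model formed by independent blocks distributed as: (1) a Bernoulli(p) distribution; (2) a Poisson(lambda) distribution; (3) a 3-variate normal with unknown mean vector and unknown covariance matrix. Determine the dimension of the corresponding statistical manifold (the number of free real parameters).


The dimension of a statistical manifold equals the number of free
(independent) real parameters of the model. For a product of independent
blocks the parameter counts add.
- Bernoulli (p): 1.
- Poisson (lambda): 1.
- 3-variate normal: 3 (mean) + 3*4/2 = 6 (symmetric covariance) = 9.
Total = 1 + 1 + 9 = 11.
Dimension = 11

11


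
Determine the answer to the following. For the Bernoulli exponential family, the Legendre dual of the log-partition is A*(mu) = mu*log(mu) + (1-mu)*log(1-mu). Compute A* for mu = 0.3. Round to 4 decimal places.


Legendre transform for Bernoulli:
A*(mu) = mu*log(mu) + (1-mu)*log(1-mu).
mu = 0.3, 1-mu = 0.7.
mu*log(mu) = 0.3*log(0.3) = -0.361192.
(1-mu)*log(1-mu) = 0.7*log(0.7) = -0.249672.
A* = -0.361192 + -0.249672 = -0.6109

-0.6109


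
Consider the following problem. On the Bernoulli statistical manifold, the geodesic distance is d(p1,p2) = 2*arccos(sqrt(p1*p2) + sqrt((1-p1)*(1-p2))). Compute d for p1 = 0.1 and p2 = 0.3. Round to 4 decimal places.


Geodesic distance on Bernoulli manifold:
d(p1,p2) = 2*arccos(sqrt(p1*p2) + sqrt((1-p1)*(1-p2))).
sqrt(p1*p2) = sqrt(0.1*0.3) = 0.173205.
sqrt((1-p1)*(1-p2)) = sqrt(0.9*0.7) = 0.793725.
arg = 0.173205 + 0.793725 = 0.96693.
d = 2*arccos(0.96693) = 0.5158

0.5158


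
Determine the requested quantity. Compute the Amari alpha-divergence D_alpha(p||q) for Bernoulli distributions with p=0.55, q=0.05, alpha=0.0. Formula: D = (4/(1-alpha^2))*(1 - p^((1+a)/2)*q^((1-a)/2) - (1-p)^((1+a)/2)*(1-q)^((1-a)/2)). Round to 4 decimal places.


Amari alpha-divergence:
D = (4/(1-alpha^2))*(1 - p^((1+a)/2)*q^((1-a)/2) - (1-p)^((1+a)/2)*(1-q)^((1-a)/2)).
alpha = 0.0, p = 0.55, q = 0.05.
e1 = (1+alpha)/2 = 0.5, e2 = (1-alpha)/2 = 0.5.
t1 = p^e1 * q^e2 = 0.55^0.5 * 0.05^0.5 = 0.165831.
t2 = (1-p)^e1 * (1-q)^e2 = 0.45^0.5 * 0.95^0.5 = 0.653835.
4/(1-alpha^2) = 4.0.
D = 4.0*(1 - 0.165831 - 0.653835) = 0.7213

0.7213


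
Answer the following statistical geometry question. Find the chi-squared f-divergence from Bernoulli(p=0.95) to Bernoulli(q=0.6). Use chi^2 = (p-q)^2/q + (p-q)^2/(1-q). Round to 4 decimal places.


Chi-squared divergence between Bernoulli distributions:
chi^2 = (p-q)^2/q + (p-q)^2/(1-q).
p = 0.95, q = 0.6, p-q = 0.35.
(p-q)^2 = 0.1225.
term1 = 0.1225/0.6 = 0.204167.
term2 = 0.1225/0.4 = 0.30625.
chi^2 = 0.204167 + 0.30625 = 0.5104

0.5104


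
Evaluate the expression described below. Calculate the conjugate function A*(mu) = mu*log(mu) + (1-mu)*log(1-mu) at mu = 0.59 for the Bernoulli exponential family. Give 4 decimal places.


Legendre transform for Bernoulli:
A*(mu) = mu*log(mu) + (1-mu)*log(1-mu).
mu = 0.59, 1-mu = 0.41.
mu*log(mu) = 0.59*log(0.59) = -0.311303.
(1-mu)*log(1-mu) = 0.41*log(0.41) = -0.365555.
A* = -0.311303 + -0.365555 = -0.6769

-0.6769


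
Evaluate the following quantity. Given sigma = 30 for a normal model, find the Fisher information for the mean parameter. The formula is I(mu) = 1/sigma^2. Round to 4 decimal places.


The Fisher information for the mean of a normal distribution is I(mu) = 1/sigma^2.
sigma = 30, so sigma^2 = 900.
I(mu) = 1/900 = 0.0011

0.0011


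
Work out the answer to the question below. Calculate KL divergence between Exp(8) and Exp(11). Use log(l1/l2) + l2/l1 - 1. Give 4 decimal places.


KL divergence for exponential family:
KL = log(l1/l2) + l2/l1 - 1.
log(8/11) = -0.318454.
11/8 = 1.375.
KL = -0.318454 + 1.375 - 1 = 0.0565

0.0565


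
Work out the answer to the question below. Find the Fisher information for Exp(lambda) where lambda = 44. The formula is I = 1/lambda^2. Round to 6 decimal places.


Fisher information for exponential: I(lambda) = 1/lambda^2.
lambda = 44, lambda^2 = 1936.
I = 1/1936 = 0.000517

0.000517


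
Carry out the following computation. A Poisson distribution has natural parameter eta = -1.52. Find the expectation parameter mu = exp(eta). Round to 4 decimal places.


Expectation parameter for Poisson exponential family:
mu = exp(eta).
eta = -1.52.
mu = exp(-1.52) = 0.2187

0.2187


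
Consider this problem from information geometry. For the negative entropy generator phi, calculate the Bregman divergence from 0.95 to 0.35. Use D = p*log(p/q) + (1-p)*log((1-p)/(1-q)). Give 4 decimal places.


Bregman divergence with negative entropy generator:
D = p*log(p/q) + (1-p)*log((1-p)/(1-q)).
p = 0.95, q = 0.35.
p*log(p/q) = 0.95*log(0.95/0.35) = 0.948602.
(1-p)*log((1-p)/(1-q)) = 0.05*log(0.05/0.65) = -0.128247.
D = 0.948602 + -0.128247 = 0.8204

0.8204


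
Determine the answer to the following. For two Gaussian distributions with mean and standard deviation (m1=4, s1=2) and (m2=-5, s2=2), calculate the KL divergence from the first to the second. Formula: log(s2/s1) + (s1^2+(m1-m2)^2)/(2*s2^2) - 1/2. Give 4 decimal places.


KL divergence between normal distributions:
KL = log(s2/s1) + (s1^2 + (m1-m2)^2)/(2*s2^2) - 1/2.
log(2/2) = 0.0.
(2^2 + (4--5)^2)/(2*2^2) = (4 + 81)/8 = 10.625.
KL = 0.0 + 10.625 - 0.5 = 10.1250

10.1250


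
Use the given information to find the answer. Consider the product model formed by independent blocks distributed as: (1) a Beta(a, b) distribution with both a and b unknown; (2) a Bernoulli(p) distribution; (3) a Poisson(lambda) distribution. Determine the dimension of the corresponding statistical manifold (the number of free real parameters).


The dimension of a statistical manifold equals the number of free
(independent) real parameters of the model. For a product of independent
blocks the parameter counts add.
- Beta (a, b): 2.
- Bernoulli (p): 1.
- Poisson (lambda): 1.
Total = 2 + 1 + 1 = 4.
Dimension = 4

4


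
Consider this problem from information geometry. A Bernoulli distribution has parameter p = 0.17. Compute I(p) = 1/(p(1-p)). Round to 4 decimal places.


For Bernoulli(p), Fisher information is I(p) = 1/(p*(1-p)).
p = 0.17, 1-p = 0.83.
p*(1-p) = 0.1411.
I(p) = 1/0.1411 = 7.0872

7.0872


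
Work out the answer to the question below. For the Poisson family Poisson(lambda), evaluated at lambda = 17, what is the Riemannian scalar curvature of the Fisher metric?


This family has a single free parameter, so its statistical manifold
is 1-dimensional. The Riemann curvature tensor of any 1-dimensional
Riemannian manifold vanishes identically, so R = 0.

0


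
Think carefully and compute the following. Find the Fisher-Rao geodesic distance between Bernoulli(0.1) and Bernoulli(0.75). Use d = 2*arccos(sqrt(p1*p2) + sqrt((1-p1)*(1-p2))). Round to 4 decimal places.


Geodesic distance on Bernoulli manifold:
d(p1,p2) = 2*arccos(sqrt(p1*p2) + sqrt((1-p1)*(1-p2))).
sqrt(p1*p2) = sqrt(0.1*0.75) = 0.273861.
sqrt((1-p1)*(1-p2)) = sqrt(0.9*0.25) = 0.474342.
arg = 0.273861 + 0.474342 = 0.748203.
d = 2*arccos(0.748203) = 1.4509

1.4509


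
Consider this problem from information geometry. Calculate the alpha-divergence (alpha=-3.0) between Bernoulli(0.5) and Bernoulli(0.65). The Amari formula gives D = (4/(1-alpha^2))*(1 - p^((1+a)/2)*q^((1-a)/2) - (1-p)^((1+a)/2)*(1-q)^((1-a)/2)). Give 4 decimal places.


Amari alpha-divergence:
D = (4/(1-alpha^2))*(1 - p^((1+a)/2)*q^((1-a)/2) - (1-p)^((1+a)/2)*(1-q)^((1-a)/2)).
alpha = -3.0, p = 0.5, q = 0.65.
e1 = (1+alpha)/2 = -1.0, e2 = (1-alpha)/2 = 2.0.
t1 = p^e1 * q^e2 = 0.5^-1.0 * 0.65^2.0 = 0.845.
t2 = (1-p)^e1 * (1-q)^e2 = 0.5^-1.0 * 0.35^2.0 = 0.245.
4/(1-alpha^2) = -0.5.
D = -0.5*(1 - 0.845 - 0.245) = 0.0450

0.0450


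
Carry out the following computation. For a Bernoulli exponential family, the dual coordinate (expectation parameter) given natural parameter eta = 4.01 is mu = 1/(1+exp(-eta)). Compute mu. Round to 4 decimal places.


Dual coordinate (expectation parameter) for Bernoulli:
mu = 1/(1+exp(-eta)).
eta = 4.01.
exp(-eta) = exp(-4.01) = 0.018133.
mu = 1/(1+0.018133) = 0.9822

0.9822


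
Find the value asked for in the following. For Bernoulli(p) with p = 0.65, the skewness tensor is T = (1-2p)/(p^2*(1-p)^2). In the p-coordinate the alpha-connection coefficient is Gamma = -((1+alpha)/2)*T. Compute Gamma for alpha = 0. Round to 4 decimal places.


Skewness (Amari-Chentsov) tensor: T = (1-2p)/(p^2*(1-p)^2).
p = 0.65, 1-2p = -0.3, p^2 = 0.4225, (1-p)^2 = 0.1225.
T = -0.3/(0.4225 * 0.1225) = -5.796401.
In the p-coordinate, Gamma^(alpha) = Gamma^(0) - (alpha/2)*T with Gamma^(0) = (1/2)*g'(p) = -T/2,
so Gamma^(alpha) = -((1+alpha)/2)*T.
alpha = 0, -(1+alpha)/2 = -0.5.
Gamma = -0.5 * -5.796401 = 2.8982

2.8982


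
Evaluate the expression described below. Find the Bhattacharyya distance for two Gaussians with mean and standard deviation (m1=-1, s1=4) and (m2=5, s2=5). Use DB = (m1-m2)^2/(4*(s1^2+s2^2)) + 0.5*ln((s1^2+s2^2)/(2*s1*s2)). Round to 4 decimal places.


Bhattacharyya distance between two Gaussians:
DB = (m1-m2)^2/(4*(s1^2+s2^2)) + (1/2)*ln((s1^2+s2^2)/(2*s1*s2)).
(m1-m2)^2 = (-6)^2 = 36.
s1^2+s2^2 = 16 + 25 = 41.
term1 = 36/164 = 0.219512.
term2 = 0.5*ln(41/40.0) = 0.012346.
DB = 0.219512 + 0.012346 = 0.2319

0.2319


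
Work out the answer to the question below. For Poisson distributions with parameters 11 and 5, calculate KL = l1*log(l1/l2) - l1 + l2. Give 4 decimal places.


KL divergence for Poisson:
KL = l1*log(l1/l2) - l1 + l2.
l1 = 11, l2 = 5.
log(11/5) = 0.788457.
l1*log(l1/l2) = 11 * 0.788457 = 8.673031.
KL = 8.673031 - 11 + 5 = 2.6730

2.6730


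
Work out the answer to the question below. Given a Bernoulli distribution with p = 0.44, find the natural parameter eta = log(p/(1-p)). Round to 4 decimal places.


Natural parameter for Bernoulli: eta = log(p/(1-p)).
p = 0.44, 1-p = 0.56.
p/(1-p) = 0.785714.
eta = log(0.785714) = -0.2412

-0.2412


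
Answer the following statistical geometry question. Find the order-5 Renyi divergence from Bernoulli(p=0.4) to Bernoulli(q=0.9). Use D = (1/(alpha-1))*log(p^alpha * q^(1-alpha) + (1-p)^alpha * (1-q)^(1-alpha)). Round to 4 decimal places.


Renyi divergence of order alpha between Bernoulli distributions:
D = (1/(alpha-1))*log(p^alpha * q^(1-alpha) + (1-p)^alpha * (1-q)^(1-alpha)).
alpha = 5, p = 0.4, q = 0.9.
p^alpha * q^(1-alpha) = 0.4^5 * 0.9^-4 = 0.015607.
(1-p)^alpha * (1-q)^(1-alpha) = 0.6^5 * 0.1^-4 = 777.6.
sum = 0.015607 + 777.6 = 777.615607.
D = (1/4)*log(777.615607) = 1.6641

1.6641


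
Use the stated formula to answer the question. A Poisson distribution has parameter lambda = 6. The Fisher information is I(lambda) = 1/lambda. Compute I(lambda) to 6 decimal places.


Fisher information for Poisson: I(lambda) = 1/lambda.
lambda = 6.
I(lambda) = 1/6 = 0.166667

0.166667


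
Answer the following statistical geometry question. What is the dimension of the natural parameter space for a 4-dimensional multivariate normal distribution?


Exponential family dimension calculation:
For 4-dim MVN: mean has 4 params, covariance has 4*5/2 = 10 unique entries.
Total dim = 4 + 10 = 14.

14


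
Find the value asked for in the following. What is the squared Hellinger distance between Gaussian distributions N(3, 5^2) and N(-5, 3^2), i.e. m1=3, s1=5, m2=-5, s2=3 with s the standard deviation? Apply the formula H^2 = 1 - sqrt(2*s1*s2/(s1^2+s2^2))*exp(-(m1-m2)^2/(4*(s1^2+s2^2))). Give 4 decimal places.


Squared Hellinger distance for Gaussians:
H^2 = 1 - sqrt(2*s1*s2/(s1^2+s2^2)) * exp(-(m1-m2)^2/(4*(s1^2+s2^2))).
s1^2 = 25, s2^2 = 9, s1^2+s2^2 = 34.
sqrt(2*5*3/(34)) = 0.939336.
(m1-m2)^2 = (8)^2 = 64.
exp(-64/(4*34)) = exp(-0.470588) = 0.624635.
H^2 = 1 - 0.939336*0.624635 = 0.4133

0.4133


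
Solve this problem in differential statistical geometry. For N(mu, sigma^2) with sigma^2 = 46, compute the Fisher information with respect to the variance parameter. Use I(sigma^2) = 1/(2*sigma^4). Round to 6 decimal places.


Fisher information for variance: I(sigma^2) = 1/(2*sigma^4).
sigma^2 = 46, so sigma^4 = 2116.
I = 1/(2*2116) = 1/4232 = 0.000236

0.000236


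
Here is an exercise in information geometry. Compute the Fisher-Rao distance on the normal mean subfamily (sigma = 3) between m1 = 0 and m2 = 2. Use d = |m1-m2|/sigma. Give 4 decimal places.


On the fixed-variance normal subfamily, geodesic distance = |m1-m2|/sigma.
|0 - 2| = 2.
sigma = 3.
d = 2/3 = 0.6667

0.6667


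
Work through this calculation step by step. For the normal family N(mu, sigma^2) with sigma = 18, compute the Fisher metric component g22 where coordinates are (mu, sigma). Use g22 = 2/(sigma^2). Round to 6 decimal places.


For the 2-parameter normal family, the Fisher metric has:
  g11 = 1/sigma^2, g22 = 2/sigma^2.
sigma = 18, sigma^2 = 324.
g22 = 0.006173

0.006173


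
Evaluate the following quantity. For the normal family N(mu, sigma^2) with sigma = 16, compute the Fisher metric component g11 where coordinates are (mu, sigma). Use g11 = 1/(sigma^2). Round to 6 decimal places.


For the 2-parameter normal family, the Fisher metric has:
  g11 = 1/sigma^2, g22 = 2/sigma^2.
sigma = 16, sigma^2 = 256.
g11 = 0.003906

0.003906


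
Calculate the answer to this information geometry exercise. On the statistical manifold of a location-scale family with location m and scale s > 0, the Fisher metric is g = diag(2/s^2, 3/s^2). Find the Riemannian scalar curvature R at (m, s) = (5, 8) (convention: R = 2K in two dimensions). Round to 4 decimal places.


The metric has the form g = (A dm^2 + B ds^2)/s^2 with A = 2, B = 3.
Substitute u = sqrt(A/B)*m: g = B*(du^2 + ds^2)/s^2, i.e. B times the
Poincare upper half-plane metric, which has constant Gaussian curvature -1.
Scaling a 2D metric by a constant c divides the Gaussian curvature by c,
so K = -1/B = -1/(3) = -0.3333 everywhere (the point (m, s) = (5, 8) is irrelevant:
the curvature is constant).
Scalar curvature in dimension 2: R = 2K = -2/(3) = -0.6667.

-0.6667


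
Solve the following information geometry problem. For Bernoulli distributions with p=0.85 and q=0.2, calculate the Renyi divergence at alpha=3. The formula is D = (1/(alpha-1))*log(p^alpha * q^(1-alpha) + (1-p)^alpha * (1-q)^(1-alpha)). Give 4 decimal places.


Renyi divergence of order alpha between Bernoulli distributions:
D = (1/(alpha-1))*log(p^alpha * q^(1-alpha) + (1-p)^alpha * (1-q)^(1-alpha)).
alpha = 3, p = 0.85, q = 0.2.
p^alpha * q^(1-alpha) = 0.85^3 * 0.2^-2 = 15.353125.
(1-p)^alpha * (1-q)^(1-alpha) = 0.15^3 * 0.8^-2 = 0.005273.
sum = 15.353125 + 0.005273 = 15.358398.
D = (1/2)*log(15.358398) = 1.3658

1.3658


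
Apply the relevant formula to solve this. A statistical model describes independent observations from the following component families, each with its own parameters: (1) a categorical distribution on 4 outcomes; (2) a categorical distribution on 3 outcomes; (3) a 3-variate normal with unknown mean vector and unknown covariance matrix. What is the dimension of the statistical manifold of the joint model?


The dimension of a statistical manifold equals the number of free
(independent) real parameters of the model. For a product of independent
blocks the parameter counts add.
- categorical on 4 outcomes (probabilities sum to 1): 4-1 = 3.
- categorical on 3 outcomes (probabilities sum to 1): 3-1 = 2.
- 3-variate normal: 3 (mean) + 3*4/2 = 6 (symmetric covariance) = 9.
Total = 3 + 2 + 9 = 14.
Dimension = 14

14
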